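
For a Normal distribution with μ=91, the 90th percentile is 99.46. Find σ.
σ = 6.6014

For X ~ Normal(μ, σ), the p-th percentile satisfies x = μ + z_p × σ,
where z_p = Φ⁻¹(p) is the standard normal quantile.

Step 1: z_{0.9} = Φ⁻¹(0.9) = 1.2816

Step 2: Solve for σ:
99.46 = 91 + 1.2816 × σ
σ = (99.46 - 91) / 1.2816
σ = 8.46 / 1.2816
σ = 6.6014

Verification: μ + z × σ = 91 + 1.2816 × 6.6014 = 99.46 ✓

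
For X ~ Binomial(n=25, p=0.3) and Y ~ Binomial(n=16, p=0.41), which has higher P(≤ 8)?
Y has higher probability (P(Y ≤ 8) = 0.8381 > P(X ≤ 8) = 0.6769)

Compute P(≤ 8) for each distribution:

X ~ Binomial(n=25, p=0.3):
P(X ≤ 8) = 0.6769

Y ~ Binomial(n=16, p=0.41):
P(Y ≤ 8) = 0.8381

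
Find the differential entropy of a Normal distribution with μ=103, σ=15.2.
4.1402 nats

We have X ~ Normal(μ=103, σ=15.2).

The differential entropy measures the uncertainty or information content of the distribution.

For a Normal distribution with μ=103, σ=15.2:
h(X) = 4.1402 nats

(In bits, this would be 5.9731 bits.)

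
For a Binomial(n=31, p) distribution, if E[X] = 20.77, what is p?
p = 0.67

For a Binomial(n, p) distribution:
E[X] = n × p

Given n = 31 and E[X] = 20.77:
20.77 = 31 × p
p = 20.77 / 31 = 0.67

Verification: Binomial(31, 0.67) has E[X] = 20.77 ✓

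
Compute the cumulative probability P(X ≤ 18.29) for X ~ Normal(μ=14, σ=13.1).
0.628348

We have X ~ Normal(μ=14, σ=13.1).

The CDF gives us P(X ≤ k).

Using the CDF:
P(X ≤ 18.29) = 0.628348

This means there's approximately a 62.8% chance that X is at most 18.29.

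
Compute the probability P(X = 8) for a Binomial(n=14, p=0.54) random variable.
0.205709

We have X ~ Binomial(n=14, p=0.54).

For a Binomial distribution, the PMF gives us the probability of each outcome.

Using the PMF formula:
P(X = 8) = 0.205709

Rounded to 4 decimal places: 0.2057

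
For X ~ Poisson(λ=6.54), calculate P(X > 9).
0.126075

We have X ~ Poisson(λ=6.54).

P(X > 9) = 1 - P(X ≤ 9)
                = 1 - F(9)
                = 1 - 0.873925
                = 0.126075

So there's approximately a 12.6% chance that X exceeds 9.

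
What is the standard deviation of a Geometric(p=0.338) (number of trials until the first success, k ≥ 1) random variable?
2.4072

We have X ~ Geometric(p=0.338) (number of trials until the first success, k ≥ 1).

For a Geometric distribution with p=0.338 (number of trials until the first success, k ≥ 1):
σ = √Var(X) = 2.4072

The standard deviation is the square root of the variance.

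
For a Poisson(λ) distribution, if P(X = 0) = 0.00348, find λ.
λ = 5.6607

For a Poisson(λ) distribution, the PMF at 0 is:
P(X = 0) = λ^0 e^(-λ) / 0! = e^(-λ)

Given P(X = 0) = 0.00348:
e^(-λ) = 0.00348
-λ = ln(0.00348)
λ = -ln(0.00348) = 5.6607

Verification: e^(-5.6607) = 0.00348 ✓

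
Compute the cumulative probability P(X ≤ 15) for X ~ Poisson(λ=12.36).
0.817208

We have X ~ Poisson(λ=12.36).

The CDF gives us P(X ≤ k).

Using the CDF:
P(X ≤ 15) = 0.817208

This means there's approximately a 81.7% chance that X is at most 15.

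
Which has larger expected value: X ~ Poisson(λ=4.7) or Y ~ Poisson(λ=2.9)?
X has larger mean (4.7000 > 2.9000)

Compute the expected value for each distribution:

X ~ Poisson(λ=4.7):
E[X] = 4.7000

Y ~ Poisson(λ=2.9):
E[Y] = 2.9000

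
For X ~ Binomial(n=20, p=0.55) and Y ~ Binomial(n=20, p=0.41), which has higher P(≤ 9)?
Y has higher probability (P(Y ≤ 9) = 0.7252 > P(X ≤ 9) = 0.2493)

Compute P(≤ 9) for each distribution:

X ~ Binomial(n=20, p=0.55):
P(X ≤ 9) = 0.2493

Y ~ Binomial(n=20, p=0.41):
P(Y ≤ 9) = 0.7252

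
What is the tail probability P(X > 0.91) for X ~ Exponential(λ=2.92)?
0.070144

We have X ~ Exponential(λ=2.92).

P(X > 0.91) = 1 - P(X ≤ 0.91)
                = 1 - F(0.91)
                = 1 - 0.929856
                = 0.070144

So there's approximately a 7.0% chance that X exceeds 0.91.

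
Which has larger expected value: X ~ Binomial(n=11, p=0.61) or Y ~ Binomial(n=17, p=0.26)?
X has larger mean (6.7100 > 4.4200)

Compute the expected value for each distribution:

X ~ Binomial(n=11, p=0.61):
E[X] = 6.7100

Y ~ Binomial(n=17, p=0.26):
E[Y] = 4.4200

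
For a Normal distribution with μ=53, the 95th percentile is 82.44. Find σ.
σ = 17.8982

For X ~ Normal(μ, σ), the p-th percentile satisfies x = μ + z_p × σ,
where z_p = Φ⁻¹(p) is the standard normal quantile.

Step 1: z_{0.95} = Φ⁻¹(0.95) = 1.6449

Step 2: Solve for σ:
82.44 = 53 + 1.6449 × σ
σ = (82.44 - 53) / 1.6449
σ = 29.44 / 1.6449
σ = 17.8982

Verification: μ + z × σ = 53 + 1.6449 × 17.8982 = 82.44 ✓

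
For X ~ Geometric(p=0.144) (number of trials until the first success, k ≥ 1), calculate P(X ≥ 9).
0.288264

We have X ~ Geometric(p=0.144) (number of trials until the first success, k ≥ 1).

For discrete distributions, P(X ≥ 9) = 1 - P(X ≤ 8).

P(X ≤ 8) = 0.711736
P(X ≥ 9) = 1 - 0.711736 = 0.288264

So there's approximately a 28.8% chance that X is at least 9.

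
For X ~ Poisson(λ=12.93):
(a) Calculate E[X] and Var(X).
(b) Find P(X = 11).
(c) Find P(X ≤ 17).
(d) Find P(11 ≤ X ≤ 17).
(a) E[X] = 12.9300, Var(X) = 12.9300
(b) P(X = 11) = 0.102565
(c) P(X ≤ 17) = 0.894272
(d) P(11 ≤ X ≤ 17) = 0.636530

We have X ~ Poisson(λ=12.93).

(a) Moments:
E[X] = 12.9300
Var(X) = 12.9300
σ = √Var(X) = 3.5958

(b) Point probability using PMF:
P(X = 11) = 0.102565

(c) Cumulative probability using CDF:
P(X ≤ 17) = F(17) = 0.894272

(d) Range probability:
P(11 ≤ X ≤ 17) = P(X ≤ 17) - P(X ≤ 10)
                   = F(17) - F(10)
                   = 0.894272 - 0.257741
                   = 0.636530

This means approximately 63.7% of outcomes fall in the interval [11, 17].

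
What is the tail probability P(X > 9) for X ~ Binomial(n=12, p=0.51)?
0.022744

We have X ~ Binomial(n=12, p=0.51).

P(X > 9) = 1 - P(X ≤ 9)
                = 1 - F(9)
                = 1 - 0.977256
                = 0.022744

So there's approximately a 2.3% chance that X exceeds 9.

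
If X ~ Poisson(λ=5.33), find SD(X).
2.3087

We have X ~ Poisson(λ=5.33).

For a Poisson distribution with λ=5.33:
σ = √Var(X) = 2.3087

The standard deviation is the square root of the variance.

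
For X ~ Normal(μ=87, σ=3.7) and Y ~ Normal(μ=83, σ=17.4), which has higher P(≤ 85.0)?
Y has higher probability (P(Y ≤ 85.0) = 0.5458 > P(X ≤ 85.0) = 0.2944)

Compute P(≤ 85.0) for each distribution:

X ~ Normal(μ=87, σ=3.7):
P(X ≤ 85.0) = 0.2944

Y ~ Normal(μ=83, σ=17.4):
P(Y ≤ 85.0) = 0.5458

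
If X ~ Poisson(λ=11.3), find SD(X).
3.3615

We have X ~ Poisson(λ=11.3).

For a Poisson distribution with λ=11.3:
σ = √Var(X) = 3.3615

The standard deviation is the square root of the variance.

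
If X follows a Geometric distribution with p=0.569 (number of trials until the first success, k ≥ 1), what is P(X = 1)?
0.569000

We have X ~ Geometric(p=0.569) (number of trials until the first success, k ≥ 1).

For a Geometric distribution, the PMF gives us the probability of each outcome.

Using the PMF formula:
P(X = 1) = 0.569000

Rounded to 4 decimal places: 0.5690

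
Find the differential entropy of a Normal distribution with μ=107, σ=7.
3.3648 nats

We have X ~ Normal(μ=107, σ=7).

The differential entropy measures the uncertainty or information content of the distribution.

For a Normal distribution with μ=107, σ=7:
h(X) = 3.3648 nats

(In bits, this would be 4.8545 bits.)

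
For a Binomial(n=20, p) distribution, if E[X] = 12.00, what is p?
p = 0.6

For a Binomial(n, p) distribution:
E[X] = n × p

Given n = 20 and E[X] = 12.00:
12.00 = 20 × p
p = 12.00 / 20 = 0.6

Verification: Binomial(20, 0.6) has E[X] = 12.00 ✓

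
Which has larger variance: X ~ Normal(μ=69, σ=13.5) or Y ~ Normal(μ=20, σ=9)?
X has larger variance (182.2500 > 81.0000)

Compute the variance for each distribution:

X ~ Normal(μ=69, σ=13.5):
Var(X) = 182.2500

Y ~ Normal(μ=20, σ=9):
Var(Y) = 81.0000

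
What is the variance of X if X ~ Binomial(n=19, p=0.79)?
3.1521

We have X ~ Binomial(n=19, p=0.79).

For a Binomial distribution with n=19, p=0.79:
Var(X) = 3.1521

The variance measures the spread of the distribution around the mean.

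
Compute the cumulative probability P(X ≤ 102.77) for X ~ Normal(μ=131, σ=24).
0.119747

We have X ~ Normal(μ=131, σ=24).

The CDF gives us P(X ≤ k).

Using the CDF:
P(X ≤ 102.77) = 0.119747

This means there's approximately a 12.0% chance that X is at most 102.77.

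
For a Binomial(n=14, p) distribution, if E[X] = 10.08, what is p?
p = 0.72

For a Binomial(n, p) distribution:
E[X] = n × p

Given n = 14 and E[X] = 10.08:
10.08 = 14 × p
p = 10.08 / 14 = 0.72

Verification: Binomial(14, 0.72) has E[X] = 10.08 ✓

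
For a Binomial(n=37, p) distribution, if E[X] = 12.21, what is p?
p = 0.33

For a Binomial(n, p) distribution:
E[X] = n × p

Given n = 37 and E[X] = 12.21:
12.21 = 37 × p
p = 12.21 / 37 = 0.33

Verification: Binomial(37, 0.33) has E[X] = 12.21 ✓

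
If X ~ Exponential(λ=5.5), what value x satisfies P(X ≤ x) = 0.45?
0.1087

We have X ~ Exponential(λ=5.5).

We want to find x such that P(X ≤ x) = 0.45.

This is the 45th percentile, which means 45% of values fall below this point.

Using the inverse CDF (quantile function):
x = F⁻¹(0.45) = 0.1087

Verification: P(X ≤ 0.1087) = 0.45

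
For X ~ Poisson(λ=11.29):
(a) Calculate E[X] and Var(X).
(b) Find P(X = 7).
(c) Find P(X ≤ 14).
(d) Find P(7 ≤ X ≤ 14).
(a) E[X] = 11.2900, Var(X) = 11.2900
(b) P(X = 7) = 0.057975
(c) P(X ≤ 14) = 0.832125
(d) P(7 ≤ X ≤ 14) = 0.764668

We have X ~ Poisson(λ=11.29).

(a) Moments:
E[X] = 11.2900
Var(X) = 11.2900
σ = √Var(X) = 3.3601

(b) Point probability using PMF:
P(X = 7) = 0.057975

(c) Cumulative probability using CDF:
P(X ≤ 14) = F(14) = 0.832125

(d) Range probability:
P(7 ≤ X ≤ 14) = P(X ≤ 14) - P(X ≤ 6)
                   = F(14) - F(6)
                   = 0.832125 - 0.067456
                   = 0.764668

This means approximately 76.5% of outcomes fall in the interval [7, 14].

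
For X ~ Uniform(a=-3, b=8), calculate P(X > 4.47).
0.320909

We have X ~ Uniform(a=-3, b=8).

P(X > 4.47) = 1 - P(X ≤ 4.47)
                = 1 - F(4.47)
                = 1 - 0.679091
                = 0.320909

So there's approximately a 32.1% chance that X exceeds 4.47.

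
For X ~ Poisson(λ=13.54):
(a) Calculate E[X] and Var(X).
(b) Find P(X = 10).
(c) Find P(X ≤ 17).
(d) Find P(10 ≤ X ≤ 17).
(a) E[X] = 13.5400, Var(X) = 13.5400
(b) P(X = 10) = 0.075176
(c) P(X ≤ 17) = 0.858332
(d) P(10 ≤ X ≤ 17) = 0.725304

We have X ~ Poisson(λ=13.54).

(a) Moments:
E[X] = 13.5400
Var(X) = 13.5400
σ = √Var(X) = 3.6797

(b) Point probability using PMF:
P(X = 10) = 0.075176

(c) Cumulative probability using CDF:
P(X ≤ 17) = F(17) = 0.858332

(d) Range probability:
P(10 ≤ X ≤ 17) = P(X ≤ 17) - P(X ≤ 9)
                   = F(17) - F(9)
                   = 0.858332 - 0.133028
                   = 0.725304

This means approximately 72.5% of outcomes fall in the interval [10, 17].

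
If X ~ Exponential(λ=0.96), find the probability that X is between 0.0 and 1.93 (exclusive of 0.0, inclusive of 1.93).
0.843202

We have X ~ Exponential(λ=0.96).

To find P(0.0 < X ≤ 1.93), we use:
P(0.0 < X ≤ 1.93) = P(X ≤ 1.93) - P(X ≤ 0.0)
                 = F(1.93) - F(0.0)
                 = 0.843202 - 0.000000
                 = 0.843202

So there's approximately a 84.3% chance that X falls in this range.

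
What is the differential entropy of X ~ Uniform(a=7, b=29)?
3.0910 nats

We have X ~ Uniform(a=7, b=29).

The differential entropy measures the uncertainty or information content of the distribution.

For a Uniform distribution with a=7, b=29:
h(X) = 3.0910 nats

(In bits, this would be 4.4594 bits.)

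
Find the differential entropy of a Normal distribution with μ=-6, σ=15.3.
4.1468 nats

We have X ~ Normal(μ=-6, σ=15.3).

The differential entropy measures the uncertainty or information content of the distribution.

For a Normal distribution with μ=-6, σ=15.3:
h(X) = 4.1468 nats

(In bits, this would be 5.9826 bits.)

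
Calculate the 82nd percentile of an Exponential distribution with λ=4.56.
0.3761

We have X ~ Exponential(λ=4.56).

We want to find x such that P(X ≤ x) = 0.82.

This is the 82nd percentile, which means 82% of values fall below this point.

Using the inverse CDF (quantile function):
x = F⁻¹(0.82) = 0.3761

Verification: P(X ≤ 0.3761) = 0.82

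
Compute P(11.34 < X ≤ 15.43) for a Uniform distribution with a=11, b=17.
0.681667

We have X ~ Uniform(a=11, b=17).

To find P(11.34 < X ≤ 15.43), we use:
P(11.34 < X ≤ 15.43) = P(X ≤ 15.43) - P(X ≤ 11.34)
                 = F(15.43) - F(11.34)
                 = 0.738333 - 0.056667
                 = 0.681667

So there's approximately a 68.2% chance that X falls in this range.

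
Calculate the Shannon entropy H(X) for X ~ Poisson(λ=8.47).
2.4767 nats

We have X ~ Poisson(λ=8.47).

The Shannon entropy measures the uncertainty or information content of the distribution.

For a Poisson distribution with λ=8.47:
H(X) = 2.4767 nats

(In bits, this would be 3.5731 bits.)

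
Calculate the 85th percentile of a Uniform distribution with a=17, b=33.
30.6000

We have X ~ Uniform(a=17, b=33).

We want to find x such that P(X ≤ x) = 0.85.

This is the 85th percentile, which means 85% of values fall below this point.

Using the inverse CDF (quantile function):
x = F⁻¹(0.85) = 30.6000

Verification: P(X ≤ 30.6000) = 0.85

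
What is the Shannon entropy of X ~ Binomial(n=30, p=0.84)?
2.1045 nats

We have X ~ Binomial(n=30, p=0.84).

The Shannon entropy measures the uncertainty or information content of the distribution.

For a Binomial distribution with n=30, p=0.84:
H(X) = 2.1045 nats

(In bits, this would be 3.0362 bits.)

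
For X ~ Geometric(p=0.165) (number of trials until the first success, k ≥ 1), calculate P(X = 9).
0.038992

We have X ~ Geometric(p=0.165) (number of trials until the first success, k ≥ 1).

For a Geometric distribution, the PMF gives us the probability of each outcome.

Using the PMF formula:
P(X = 9) = 0.038992

Rounded to 4 decimal places: 0.0390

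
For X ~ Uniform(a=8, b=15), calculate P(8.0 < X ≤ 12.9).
0.700000

We have X ~ Uniform(a=8, b=15).

To find P(8.0 < X ≤ 12.9), we use:
P(8.0 < X ≤ 12.9) = P(X ≤ 12.9) - P(X ≤ 8.0)
                 = F(12.9) - F(8.0)
                 = 0.700000 - 0.000000
                 = 0.700000

So there's approximately a 70.0% chance that X falls in this range.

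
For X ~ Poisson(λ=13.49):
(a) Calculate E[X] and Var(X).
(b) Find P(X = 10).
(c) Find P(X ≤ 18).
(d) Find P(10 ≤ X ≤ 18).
(a) E[X] = 13.4900, Var(X) = 13.4900
(b) P(X = 10) = 0.076159
(c) P(X ≤ 18) = 0.908852
(d) P(10 ≤ X ≤ 18) = 0.773025

We have X ~ Poisson(λ=13.49).

(a) Moments:
E[X] = 13.4900
Var(X) = 13.4900
σ = √Var(X) = 3.6729

(b) Point probability using PMF:
P(X = 10) = 0.076159

(c) Cumulative probability using CDF:
P(X ≤ 18) = F(18) = 0.908852

(d) Range probability:
P(10 ≤ X ≤ 18) = P(X ≤ 18) - P(X ≤ 9)
                   = F(18) - F(9)
                   = 0.908852 - 0.135828
                   = 0.773025

This means approximately 77.3% of outcomes fall in the interval [10, 18].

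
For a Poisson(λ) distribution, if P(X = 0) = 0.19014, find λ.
λ = 1.6600

For a Poisson(λ) distribution, the PMF at 0 is:
P(X = 0) = λ^0 e^(-λ) / 0! = e^(-λ)

Given P(X = 0) = 0.19014:
e^(-λ) = 0.19014
-λ = ln(0.19014)
λ = -ln(0.19014) = 1.6600

Verification: e^(-1.6600) = 0.19014 ✓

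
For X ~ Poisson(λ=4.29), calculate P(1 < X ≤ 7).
0.857199

We have X ~ Poisson(λ=4.29).

To find P(1 < X ≤ 7), we use:
P(1 < X ≤ 7) = P(X ≤ 7) - P(X ≤ 1)
                 = F(7) - F(1)
                 = 0.929698 - 0.072499
                 = 0.857199

So there's approximately a 85.7% chance that X falls in this range.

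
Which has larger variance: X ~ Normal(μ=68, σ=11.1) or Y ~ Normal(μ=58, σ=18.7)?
Y has larger variance (349.6900 > 123.2100)

Compute the variance for each distribution:

X ~ Normal(μ=68, σ=11.1):
Var(X) = 123.2100

Y ~ Normal(μ=58, σ=18.7):
Var(Y) = 349.6900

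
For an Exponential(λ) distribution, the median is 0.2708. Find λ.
λ = 2.5596

For X ~ Exponential(λ), the CDF is F(x) = 1 - e^(-λx).
The median m satisfies F(m) = 0.5:
1 - e^(-λm) = 0.5
e^(-λm) = 0.5
λm = ln(2)
m = ln(2) / λ

Given m = 0.2708:
λ = ln(2) / 0.2708 = 0.693147 / 0.2708 = 2.5596

Verification: ln(2) / 2.5596 = 0.2708 ✓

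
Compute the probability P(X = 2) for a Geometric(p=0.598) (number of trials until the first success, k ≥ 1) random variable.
0.240396

We have X ~ Geometric(p=0.598) (number of trials until the first success, k ≥ 1).

For a Geometric distribution, the PMF gives us the probability of each outcome.

Using the PMF formula:
P(X = 2) = 0.240396

Rounded to 4 decimal places: 0.2404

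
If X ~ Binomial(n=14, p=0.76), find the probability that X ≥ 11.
0.556768

We have X ~ Binomial(n=14, p=0.76).

For discrete distributions, P(X ≥ 11) = 1 - P(X ≤ 10).

P(X ≤ 10) = 0.443232
P(X ≥ 11) = 1 - 0.443232 = 0.556768

So there's approximately a 55.7% chance that X is at least 11.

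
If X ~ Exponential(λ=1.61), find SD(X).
0.6211

We have X ~ Exponential(λ=1.61).

For an Exponential distribution with λ=1.61:
σ = √Var(X) = 0.6211

The standard deviation is the square root of the variance.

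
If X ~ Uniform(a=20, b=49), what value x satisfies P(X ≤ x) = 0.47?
33.6300

We have X ~ Uniform(a=20, b=49).

We want to find x such that P(X ≤ x) = 0.47.

This is the 47th percentile, which means 47% of values fall below this point.

Using the inverse CDF (quantile function):
x = F⁻¹(0.47) = 33.6300

Verification: P(X ≤ 33.6300) = 0.47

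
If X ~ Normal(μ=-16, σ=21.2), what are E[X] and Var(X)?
E[X] = -16.0000, Var(X) = 449.4400

We have X ~ Normal(μ=-16, σ=21.2).

For a Normal distribution with μ=-16, σ=21.2:

Expected value:
E[X] = -16.0000

Variance:
Var(X) = 449.4400

Standard deviation:
σ = √Var(X) = 21.2000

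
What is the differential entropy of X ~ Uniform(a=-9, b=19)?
3.3322 nats

We have X ~ Uniform(a=-9, b=19).

The differential entropy measures the uncertainty or information content of the distribution.

For a Uniform distribution with a=-9, b=19:
h(X) = 3.3322 nats

(In bits, this would be 4.8074 bits.)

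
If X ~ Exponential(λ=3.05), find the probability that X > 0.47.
0.238473

We have X ~ Exponential(λ=3.05).

P(X > 0.47) = 1 - P(X ≤ 0.47)
                = 1 - F(0.47)
                = 1 - 0.761527
                = 0.238473

So there's approximately a 23.8% chance that X exceeds 0.47.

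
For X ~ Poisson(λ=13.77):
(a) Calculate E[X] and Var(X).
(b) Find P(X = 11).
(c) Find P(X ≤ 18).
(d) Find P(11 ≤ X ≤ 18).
(a) E[X] = 13.7700, Var(X) = 13.7700
(b) P(X = 11) = 0.088488
(c) P(X ≤ 18) = 0.894975
(d) P(11 ≤ X ≤ 18) = 0.703544

We have X ~ Poisson(λ=13.77).

(a) Moments:
E[X] = 13.7700
Var(X) = 13.7700
σ = √Var(X) = 3.7108

(b) Point probability using PMF:
P(X = 11) = 0.088488

(c) Cumulative probability using CDF:
P(X ≤ 18) = F(18) = 0.894975

(d) Range probability:
P(11 ≤ X ≤ 18) = P(X ≤ 18) - P(X ≤ 10)
                   = F(18) - F(10)
                   = 0.894975 - 0.191431
                   = 0.703544

This means approximately 70.4% of outcomes fall in the interval [11, 18].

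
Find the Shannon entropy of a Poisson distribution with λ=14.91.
2.7642 nats

We have X ~ Poisson(λ=14.91).

The Shannon entropy measures the uncertainty or information content of the distribution.

For a Poisson distribution with λ=14.91:
H(X) = 2.7642 nats

(In bits, this would be 3.9878 bits.)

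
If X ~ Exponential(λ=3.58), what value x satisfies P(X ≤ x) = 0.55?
0.2230

We have X ~ Exponential(λ=3.58).

We want to find x such that P(X ≤ x) = 0.55.

This is the 55th percentile, which means 55% of values fall below this point.

Using the inverse CDF (quantile function):
x = F⁻¹(0.55) = 0.2230

Verification: P(X ≤ 0.2230) = 0.55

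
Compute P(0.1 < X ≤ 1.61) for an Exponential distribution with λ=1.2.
0.742062

We have X ~ Exponential(λ=1.2).

To find P(0.1 < X ≤ 1.61), we use:
P(0.1 < X ≤ 1.61) = P(X ≤ 1.61) - P(X ≤ 0.1)
                 = F(1.61) - F(0.1)
                 = 0.855142 - 0.113080
                 = 0.742062

So there's approximately a 74.2% chance that X falls in this range.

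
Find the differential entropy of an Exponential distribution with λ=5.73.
-0.7457 nats

We have X ~ Exponential(λ=5.73).

The differential entropy measures the uncertainty or information content of the distribution.

For an Exponential distribution with λ=5.73:
h(X) = -0.7457 nats

(In bits, this would be -1.0758 bits.)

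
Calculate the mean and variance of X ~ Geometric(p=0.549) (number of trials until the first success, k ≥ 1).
E[X] = 1.8215, Var(X) = 1.4963

We have X ~ Geometric(p=0.549) (number of trials until the first success, k ≥ 1).

For a Geometric distribution with p=0.549 (number of trials until the first success, k ≥ 1):

Expected value:
E[X] = 1.8215

Variance:
Var(X) = 1.4963

Standard deviation:
σ = √Var(X) = 1.2233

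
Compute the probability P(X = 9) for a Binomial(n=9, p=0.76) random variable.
0.084591

We have X ~ Binomial(n=9, p=0.76).

For a Binomial distribution, the PMF gives us the probability of each outcome.

Using the PMF formula:
P(X = 9) = 0.084591

Rounded to 4 decimal places: 0.0846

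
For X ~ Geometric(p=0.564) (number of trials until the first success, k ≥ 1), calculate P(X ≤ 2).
0.809904

We have X ~ Geometric(p=0.564) (number of trials until the first success, k ≥ 1).

The CDF gives us P(X ≤ k).

Using the CDF:
P(X ≤ 2) = 0.809904

This means there's approximately a 81.0% chance that X is at most 2.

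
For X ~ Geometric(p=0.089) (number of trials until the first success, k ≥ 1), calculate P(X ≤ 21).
0.858783

We have X ~ Geometric(p=0.089) (number of trials until the first success, k ≥ 1).

The CDF gives us P(X ≤ k).

Using the CDF:
P(X ≤ 21) = 0.858783

This means there's approximately a 85.9% chance that X is at most 21.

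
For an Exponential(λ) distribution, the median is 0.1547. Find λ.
λ = 4.4806

For X ~ Exponential(λ), the CDF is F(x) = 1 - e^(-λx).
The median m satisfies F(m) = 0.5:
1 - e^(-λm) = 0.5
e^(-λm) = 0.5
λm = ln(2)
m = ln(2) / λ

Given m = 0.1547:
λ = ln(2) / 0.1547 = 0.693147 / 0.1547 = 4.4806

Verification: ln(2) / 4.4806 = 0.1547 ✓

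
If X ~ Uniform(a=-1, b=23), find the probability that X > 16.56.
0.268333

We have X ~ Uniform(a=-1, b=23).

P(X > 16.56) = 1 - P(X ≤ 16.56)
                = 1 - F(16.56)
                = 1 - 0.731667
                = 0.268333

So there's approximately a 26.8% chance that X exceeds 16.56.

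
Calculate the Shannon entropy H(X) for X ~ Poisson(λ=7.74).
2.4305 nats

We have X ~ Poisson(λ=7.74).

The Shannon entropy measures the uncertainty or information content of the distribution.

For a Poisson distribution with λ=7.74:
H(X) = 2.4305 nats

(In bits, this would be 3.5065 bits.)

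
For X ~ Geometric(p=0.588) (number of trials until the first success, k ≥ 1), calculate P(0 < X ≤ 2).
0.830256

We have X ~ Geometric(p=0.588) (number of trials until the first success, k ≥ 1).

To find P(0 < X ≤ 2), we use:
P(0 < X ≤ 2) = P(X ≤ 2) - P(X ≤ 0)
                 = F(2) - F(0)
                 = 0.830256 - 0.000000
                 = 0.830256

So there's approximately a 83.0% chance that X falls in this range.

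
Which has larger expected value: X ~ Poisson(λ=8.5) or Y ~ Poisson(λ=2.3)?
X has larger mean (8.5000 > 2.3000)

Compute the expected value for each distribution:

X ~ Poisson(λ=8.5):
E[X] = 8.5000

Y ~ Poisson(λ=2.3):
E[Y] = 2.3000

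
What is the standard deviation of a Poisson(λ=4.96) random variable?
2.2271

We have X ~ Poisson(λ=4.96).

For a Poisson distribution with λ=4.96:
σ = √Var(X) = 2.2271

The standard deviation is the square root of the variance.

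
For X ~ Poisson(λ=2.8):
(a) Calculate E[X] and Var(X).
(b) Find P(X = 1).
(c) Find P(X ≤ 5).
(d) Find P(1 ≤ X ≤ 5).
(a) E[X] = 2.8000, Var(X) = 2.8000
(b) P(X = 1) = 0.170268
(c) P(X ≤ 5) = 0.934890
(d) P(1 ≤ X ≤ 5) = 0.874080

We have X ~ Poisson(λ=2.8).

(a) Moments:
E[X] = 2.8000
Var(X) = 2.8000
σ = √Var(X) = 1.6733

(b) Point probability using PMF:
P(X = 1) = 0.170268

(c) Cumulative probability using CDF:
P(X ≤ 5) = F(5) = 0.934890

(d) Range probability:
P(1 ≤ X ≤ 5) = P(X ≤ 5) - P(X ≤ 0)
                   = F(5) - F(0)
                   = 0.934890 - 0.060810
                   = 0.874080

This means approximately 87.4% of outcomes fall in the interval [1, 5].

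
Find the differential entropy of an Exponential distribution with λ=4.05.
-0.3987 nats

We have X ~ Exponential(λ=4.05).

The differential entropy measures the uncertainty or information content of the distribution.

For an Exponential distribution with λ=4.05:
h(X) = -0.3987 nats

(In bits, this would be -0.5752 bits.)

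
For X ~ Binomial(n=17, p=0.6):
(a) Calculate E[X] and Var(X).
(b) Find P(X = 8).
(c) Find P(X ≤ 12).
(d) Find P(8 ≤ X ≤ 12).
(a) E[X] = 10.2000, Var(X) = 4.0800
(b) P(X = 8) = 0.107037
(c) P(X ≤ 12) = 0.874001
(d) P(8 ≤ X ≤ 12) = 0.782102

We have X ~ Binomial(n=17, p=0.6).

(a) Moments:
E[X] = 10.2000
Var(X) = 4.0800
σ = √Var(X) = 2.0199

(b) Point probability using PMF:
P(X = 8) = 0.107037

(c) Cumulative probability using CDF:
P(X ≤ 12) = F(12) = 0.874001

(d) Range probability:
P(8 ≤ X ≤ 12) = P(X ≤ 12) - P(X ≤ 7)
                   = F(12) - F(7)
                   = 0.874001 - 0.091899
                   = 0.782102

This means approximately 78.2% of outcomes fall in the interval [8, 12].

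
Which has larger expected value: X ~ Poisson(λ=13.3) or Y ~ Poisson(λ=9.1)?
X has larger mean (13.3000 > 9.1000)

Compute the expected value for each distribution:

X ~ Poisson(λ=13.3):
E[X] = 13.3000

Y ~ Poisson(λ=9.1):
E[Y] = 9.1000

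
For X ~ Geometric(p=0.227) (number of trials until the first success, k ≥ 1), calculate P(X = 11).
0.017291

We have X ~ Geometric(p=0.227) (number of trials until the first success, k ≥ 1).

For a Geometric distribution, the PMF gives us the probability of each outcome.

Using the PMF formula:
P(X = 11) = 0.017291

Rounded to 4 decimal places: 0.0173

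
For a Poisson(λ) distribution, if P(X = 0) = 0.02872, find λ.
λ = 3.5502

For a Poisson(λ) distribution, the PMF at 0 is:
P(X = 0) = λ^0 e^(-λ) / 0! = e^(-λ)

Given P(X = 0) = 0.02872:
e^(-λ) = 0.02872
-λ = ln(0.02872)
λ = -ln(0.02872) = 3.5502

Verification: e^(-3.5502) = 0.02872 ✓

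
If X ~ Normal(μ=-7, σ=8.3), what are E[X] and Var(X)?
E[X] = -7.0000, Var(X) = 68.8900

We have X ~ Normal(μ=-7, σ=8.3).

For a Normal distribution with μ=-7, σ=8.3:

Expected value:
E[X] = -7.0000

Variance:
Var(X) = 68.8900

Standard deviation:
σ = √Var(X) = 8.3000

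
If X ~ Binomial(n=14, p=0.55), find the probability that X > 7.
0.546121

We have X ~ Binomial(n=14, p=0.55).

P(X > 7) = 1 - P(X ≤ 7)
                = 1 - F(7)
                = 1 - 0.453879
                = 0.546121

So there's approximately a 54.6% chance that X exceeds 7.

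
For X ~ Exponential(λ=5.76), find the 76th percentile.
0.2478

We have X ~ Exponential(λ=5.76).

We want to find x such that P(X ≤ x) = 0.76.

This is the 76th percentile, which means 76% of values fall below this point.

Using the inverse CDF (quantile function):
x = F⁻¹(0.76) = 0.2478

Verification: P(X ≤ 0.2478) = 0.76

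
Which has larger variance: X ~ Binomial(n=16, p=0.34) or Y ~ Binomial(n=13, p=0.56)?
X has larger variance (3.5904 > 3.2032)

Compute the variance for each distribution:

X ~ Binomial(n=16, p=0.34):
Var(X) = 3.5904

Y ~ Binomial(n=13, p=0.56):
Var(Y) = 3.2032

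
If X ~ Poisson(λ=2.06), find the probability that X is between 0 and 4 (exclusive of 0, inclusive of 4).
0.814317

We have X ~ Poisson(λ=2.06).

To find P(0 < X ≤ 4), we use:
P(0 < X ≤ 4) = P(X ≤ 4) - P(X ≤ 0)
                 = F(4) - F(0)
                 = 0.941771 - 0.127454
                 = 0.814317

So there's approximately a 81.4% chance that X falls in this range.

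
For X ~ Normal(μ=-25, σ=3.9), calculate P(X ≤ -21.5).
0.815257

We have X ~ Normal(μ=-25, σ=3.9).

The CDF gives us P(X ≤ k).

Using the CDF:
P(X ≤ -21.5) = 0.815257

This means there's approximately a 81.5% chance that X is at most -21.5.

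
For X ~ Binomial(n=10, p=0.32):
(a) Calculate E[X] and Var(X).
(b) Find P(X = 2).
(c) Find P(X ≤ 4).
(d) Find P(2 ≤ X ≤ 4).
(a) E[X] = 3.2000, Var(X) = 2.1760
(b) P(X = 2) = 0.210661
(c) P(X ≤ 4) = 0.813345
(d) P(2 ≤ X ≤ 4) = 0.692727

We have X ~ Binomial(n=10, p=0.32).

(a) Moments:
E[X] = 3.2000
Var(X) = 2.1760
σ = √Var(X) = 1.4751

(b) Point probability using PMF:
P(X = 2) = 0.210661

(c) Cumulative probability using CDF:
P(X ≤ 4) = F(4) = 0.813345

(d) Range probability:
P(2 ≤ X ≤ 4) = P(X ≤ 4) - P(X ≤ 1)
                   = F(4) - F(1)
                   = 0.813345 - 0.120618
                   = 0.692727

This means approximately 69.3% of outcomes fall in the interval [2, 4].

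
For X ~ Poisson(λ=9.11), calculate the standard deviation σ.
3.0183

We have X ~ Poisson(λ=9.11).

For a Poisson distribution with λ=9.11:
σ = √Var(X) = 3.0183

The standard deviation is the square root of the variance.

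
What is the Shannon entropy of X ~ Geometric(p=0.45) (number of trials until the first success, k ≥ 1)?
1.5292 nats

We have X ~ Geometric(p=0.45) (number of trials until the first success, k ≥ 1).

The Shannon entropy measures the uncertainty or information content of the distribution.

For a Geometric distribution with p=0.45 (number of trials until the first success, k ≥ 1):
H(X) = 1.5292 nats

(In bits, this would be 2.2062 bits.)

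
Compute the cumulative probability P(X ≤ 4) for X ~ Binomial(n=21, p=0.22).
0.495096

We have X ~ Binomial(n=21, p=0.22).

The CDF gives us P(X ≤ k).

Using the CDF:
P(X ≤ 4) = 0.495096

This means there's approximately a 49.5% chance that X is at most 4.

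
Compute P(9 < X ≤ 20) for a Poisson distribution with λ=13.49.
0.829309

We have X ~ Poisson(λ=13.49).

To find P(9 < X ≤ 20), we use:
P(9 < X ≤ 20) = P(X ≤ 20) - P(X ≤ 9)
                 = F(20) - F(9)
                 = 0.965136 - 0.135828
                 = 0.829309

So there's approximately a 82.9% chance that X falls in this range.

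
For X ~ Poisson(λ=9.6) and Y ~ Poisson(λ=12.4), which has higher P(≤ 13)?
X has higher probability (P(X ≤ 13) = 0.8919 > P(Y ≤ 13) = 0.6387)

Compute P(≤ 13) for each distribution:

X ~ Poisson(λ=9.6):
P(X ≤ 13) = 0.8919

Y ~ Poisson(λ=12.4):
P(Y ≤ 13) = 0.6387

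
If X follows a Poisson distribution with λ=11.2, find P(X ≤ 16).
0.936403

We have X ~ Poisson(λ=11.2).

The CDF gives us P(X ≤ k).

Using the CDF:
P(X ≤ 16) = 0.936403

This means there's approximately a 93.6% chance that X is at most 16.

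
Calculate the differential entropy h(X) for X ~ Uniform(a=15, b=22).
1.9459 nats

We have X ~ Uniform(a=15, b=22).

The differential entropy measures the uncertainty or information content of the distribution.

For a Uniform distribution with a=15, b=22:
h(X) = 1.9459 nats

(In bits, this would be 2.8074 bits.)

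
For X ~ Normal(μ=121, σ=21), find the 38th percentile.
114.5849

We have X ~ Normal(μ=121, σ=21).

We want to find x such that P(X ≤ x) = 0.38.

This is the 38th percentile, which means 38% of values fall below this point.

Using the inverse CDF (quantile function):
x = F⁻¹(0.38) = 114.5849

Verification: P(X ≤ 114.5849) = 0.38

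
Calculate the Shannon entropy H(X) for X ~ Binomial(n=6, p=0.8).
1.3426 nats

We have X ~ Binomial(n=6, p=0.8).

The Shannon entropy measures the uncertainty or information content of the distribution.

For a Binomial distribution with n=6, p=0.8:
H(X) = 1.3426 nats

(In bits, this would be 1.9369 bits.)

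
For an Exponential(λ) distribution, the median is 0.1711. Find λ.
λ = 4.0511

For X ~ Exponential(λ), the CDF is F(x) = 1 - e^(-λx).
The median m satisfies F(m) = 0.5:
1 - e^(-λm) = 0.5
e^(-λm) = 0.5
λm = ln(2)
m = ln(2) / λ

Given m = 0.1711:
λ = ln(2) / 0.1711 = 0.693147 / 0.1711 = 4.0511

Verification: ln(2) / 4.0511 = 0.1711 ✓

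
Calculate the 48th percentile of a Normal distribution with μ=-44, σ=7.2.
-44.3611

We have X ~ Normal(μ=-44, σ=7.2).

We want to find x such that P(X ≤ x) = 0.48.

This is the 48th percentile, which means 48% of values fall below this point.

Using the inverse CDF (quantile function):
x = F⁻¹(0.48) = -44.3611

Verification: P(X ≤ -44.3611) = 0.48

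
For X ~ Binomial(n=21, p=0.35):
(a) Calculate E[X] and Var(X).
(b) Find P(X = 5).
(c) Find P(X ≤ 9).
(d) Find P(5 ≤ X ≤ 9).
(a) E[X] = 7.3500, Var(X) = 4.7775
(b) P(X = 5) = 0.108517
(c) P(X ≤ 9) = 0.837675
(d) P(5 ≤ X ≤ 9) = 0.745316

We have X ~ Binomial(n=21, p=0.35).

(a) Moments:
E[X] = 7.3500
Var(X) = 4.7775
σ = √Var(X) = 2.1857

(b) Point probability using PMF:
P(X = 5) = 0.108517

(c) Cumulative probability using CDF:
P(X ≤ 9) = F(9) = 0.837675

(d) Range probability:
P(5 ≤ X ≤ 9) = P(X ≤ 9) - P(X ≤ 4)
                   = F(9) - F(4)
                   = 0.837675 - 0.092359
                   = 0.745316

This means approximately 74.5% of outcomes fall in the interval [5, 9].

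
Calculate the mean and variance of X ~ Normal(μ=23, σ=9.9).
E[X] = 23.0000, Var(X) = 98.0100

We have X ~ Normal(μ=23, σ=9.9).

For a Normal distribution with μ=23, σ=9.9:

Expected value:
E[X] = 23.0000

Variance:
Var(X) = 98.0100

Standard deviation:
σ = √Var(X) = 9.9000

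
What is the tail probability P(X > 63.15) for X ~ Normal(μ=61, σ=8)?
0.394061

We have X ~ Normal(μ=61, σ=8).

P(X > 63.15) = 1 - P(X ≤ 63.15)
                = 1 - F(63.15)
                = 1 - 0.605939
                = 0.394061

So there's approximately a 39.4% chance that X exceeds 63.15.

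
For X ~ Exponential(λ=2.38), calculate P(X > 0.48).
0.319052

We have X ~ Exponential(λ=2.38).

P(X > 0.48) = 1 - P(X ≤ 0.48)
                = 1 - F(0.48)
                = 1 - 0.680948
                = 0.319052

So there's approximately a 31.9% chance that X exceeds 0.48.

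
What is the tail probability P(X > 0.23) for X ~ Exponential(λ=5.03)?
0.314459

We have X ~ Exponential(λ=5.03).

P(X > 0.23) = 1 - P(X ≤ 0.23)
                = 1 - F(0.23)
                = 1 - 0.685541
                = 0.314459

So there's approximately a 31.4% chance that X exceeds 0.23.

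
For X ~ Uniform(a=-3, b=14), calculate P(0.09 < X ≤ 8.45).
0.491765

We have X ~ Uniform(a=-3, b=14).

To find P(0.09 < X ≤ 8.45), we use:
P(0.09 < X ≤ 8.45) = P(X ≤ 8.45) - P(X ≤ 0.09)
                 = F(8.45) - F(0.09)
                 = 0.673529 - 0.181765
                 = 0.491765

So there's approximately a 49.2% chance that X falls in this range.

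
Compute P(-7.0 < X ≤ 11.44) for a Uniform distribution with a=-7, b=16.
0.801739

We have X ~ Uniform(a=-7, b=16).

To find P(-7.0 < X ≤ 11.44), we use:
P(-7.0 < X ≤ 11.44) = P(X ≤ 11.44) - P(X ≤ -7.0)
                 = F(11.44) - F(-7.0)
                 = 0.801739 - 0.000000
                 = 0.801739

So there's approximately a 80.2% chance that X falls in this range.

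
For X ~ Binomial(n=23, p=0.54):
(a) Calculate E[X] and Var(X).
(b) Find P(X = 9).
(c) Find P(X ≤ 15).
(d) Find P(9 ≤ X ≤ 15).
(a) E[X] = 12.4200, Var(X) = 5.7132
(b) P(X = 9) = 0.060601
(c) P(X ≤ 15) = 0.902411
(d) P(9 ≤ X ≤ 15) = 0.851952

We have X ~ Binomial(n=23, p=0.54).

(a) Moments:
E[X] = 12.4200
Var(X) = 5.7132
σ = √Var(X) = 2.3902

(b) Point probability using PMF:
P(X = 9) = 0.060601

(c) Cumulative probability using CDF:
P(X ≤ 15) = F(15) = 0.902411

(d) Range probability:
P(9 ≤ X ≤ 15) = P(X ≤ 15) - P(X ≤ 8)
                   = F(15) - F(8)
                   = 0.902411 - 0.050459
                   = 0.851952

This means approximately 85.2% of outcomes fall in the interval [9, 15].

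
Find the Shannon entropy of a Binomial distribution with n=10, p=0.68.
1.7991 nats

We have X ~ Binomial(n=10, p=0.68).

The Shannon entropy measures the uncertainty or information content of the distribution.

For a Binomial distribution with n=10, p=0.68:
H(X) = 1.7991 nats

(In bits, this would be 2.5955 bits.)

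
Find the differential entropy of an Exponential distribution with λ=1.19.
0.8260 nats

We have X ~ Exponential(λ=1.19).

The differential entropy measures the uncertainty or information content of the distribution.

For an Exponential distribution with λ=1.19:
h(X) = 0.8260 nats

(In bits, this would be 1.1917 bits.)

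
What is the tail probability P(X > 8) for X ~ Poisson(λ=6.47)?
0.204875

We have X ~ Poisson(λ=6.47).

P(X > 8) = 1 - P(X ≤ 8)
                = 1 - F(8)
                = 1 - 0.795125
                = 0.204875

So there's approximately a 20.5% chance that X exceeds 8.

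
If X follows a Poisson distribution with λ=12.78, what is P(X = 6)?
0.017044

We have X ~ Poisson(λ=12.78).

For a Poisson distribution, the PMF gives us the probability of each outcome.

Using the PMF formula:
P(X = 6) = 0.017044

Rounded to 4 decimal places: 0.0170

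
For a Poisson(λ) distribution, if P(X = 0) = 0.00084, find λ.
λ = 7.0821

For a Poisson(λ) distribution, the PMF at 0 is:
P(X = 0) = λ^0 e^(-λ) / 0! = e^(-λ)

Given P(X = 0) = 0.00084:
e^(-λ) = 0.00084
-λ = ln(0.00084)
λ = -ln(0.00084) = 7.0821

Verification: e^(-7.0821) = 0.00084 ✓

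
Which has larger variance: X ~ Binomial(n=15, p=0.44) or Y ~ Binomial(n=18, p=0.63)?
Y has larger variance (4.1958 > 3.6960)

Compute the variance for each distribution:

X ~ Binomial(n=15, p=0.44):
Var(X) = 3.6960

Y ~ Binomial(n=18, p=0.63):
Var(Y) = 4.1958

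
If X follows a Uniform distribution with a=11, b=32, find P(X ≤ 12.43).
0.068095

We have X ~ Uniform(a=11, b=32).

The CDF gives us P(X ≤ k).

Using the CDF:
P(X ≤ 12.43) = 0.068095

This means there's approximately a 6.8% chance that X is at most 12.43.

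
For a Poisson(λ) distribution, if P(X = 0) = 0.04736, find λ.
λ = 3.0500

For a Poisson(λ) distribution, the PMF at 0 is:
P(X = 0) = λ^0 e^(-λ) / 0! = e^(-λ)

Given P(X = 0) = 0.04736:
e^(-λ) = 0.04736
-λ = ln(0.04736)
λ = -ln(0.04736) = 3.0500

Verification: e^(-3.0500) = 0.04736 ✓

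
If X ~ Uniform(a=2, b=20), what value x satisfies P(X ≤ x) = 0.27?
6.8600

We have X ~ Uniform(a=2, b=20).

We want to find x such that P(X ≤ x) = 0.27.

This is the 27th percentile, which means 27% of values fall below this point.

Using the inverse CDF (quantile function):
x = F⁻¹(0.27) = 6.8600

Verification: P(X ≤ 6.8600) = 0.27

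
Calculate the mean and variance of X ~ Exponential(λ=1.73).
E[X] = 0.5780, Var(X) = 0.3341

We have X ~ Exponential(λ=1.73).

For an Exponential distribution with λ=1.73:

Expected value:
E[X] = 0.5780

Variance:
Var(X) = 0.3341

Standard deviation:
σ = √Var(X) = 0.5780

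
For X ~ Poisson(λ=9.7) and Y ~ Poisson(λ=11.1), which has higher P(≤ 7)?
X has higher probability (P(X ≤ 7) = 0.2485 > P(Y ≤ 7) = 0.1369)

Compute P(≤ 7) for each distribution:

X ~ Poisson(λ=9.7):
P(X ≤ 7) = 0.2485

Y ~ Poisson(λ=11.1):
P(Y ≤ 7) = 0.1369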